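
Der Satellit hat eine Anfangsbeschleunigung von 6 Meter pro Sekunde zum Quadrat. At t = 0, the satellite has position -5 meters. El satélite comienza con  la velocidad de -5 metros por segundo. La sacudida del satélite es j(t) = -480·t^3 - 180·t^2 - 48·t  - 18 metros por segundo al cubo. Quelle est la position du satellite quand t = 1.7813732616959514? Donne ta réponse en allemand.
Wir müssen unsere Gleichung für den Ruck j(t) = -480·t^3 - 180·t^2 - 48·t - 18 3-mal integrieren. Die Stammfunktion von dem Ruck, mit a(0) = 6, ergibt die Beschleunigung: a(t) = -120·t^4 - 60·t^3 - 24·t^2 - 18·t + 6. Durch Integration von der Beschleunigung und Verwendung der Anfangsbedingung v(0) = -5, erhalten wir v(t) = -24·t^5 - 15·t^4 - 8·t^3 - 9·t^2 + 6·t - 5. Durch Integration von der Geschwindigkeit und Verwendung der Anfangsbedingung x(0) = -5, erhalten wir x(t) = -4·t^6 - 3·t^5 - 2·t^4 - 3·t^3 + 3·t^2 - 5·t - 5. Wir haben die Position x(t) = -4·t^6 - 3·t^5 - 2·t^4 - 3·t^3 + 3·t^2 - 5·t - 5. Durch Einsetzen von t = 1.7813732616959514: x(1.7813732616959514) = -223.116343930337.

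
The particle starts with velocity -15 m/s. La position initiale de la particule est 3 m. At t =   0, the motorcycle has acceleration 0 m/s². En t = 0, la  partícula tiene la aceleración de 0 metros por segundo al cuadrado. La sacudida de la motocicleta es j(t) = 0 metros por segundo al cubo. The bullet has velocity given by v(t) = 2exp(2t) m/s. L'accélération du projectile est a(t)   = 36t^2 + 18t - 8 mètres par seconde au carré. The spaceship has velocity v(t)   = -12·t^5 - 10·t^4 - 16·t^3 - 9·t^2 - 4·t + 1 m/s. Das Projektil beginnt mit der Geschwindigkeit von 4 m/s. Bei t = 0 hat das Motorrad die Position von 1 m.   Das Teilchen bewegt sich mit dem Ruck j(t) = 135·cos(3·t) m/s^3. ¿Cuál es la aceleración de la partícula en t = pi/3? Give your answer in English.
To find the answer, we compute 1 antiderivative of j(t) = 135·cos(3·t). Integrating jerk and using the initial condition a(0) = 0, we get a(t) = 45·sin(3·t). We have acceleration a(t) = 45·sin(3·t). Substituting t = pi/3: a(pi/3) = 0.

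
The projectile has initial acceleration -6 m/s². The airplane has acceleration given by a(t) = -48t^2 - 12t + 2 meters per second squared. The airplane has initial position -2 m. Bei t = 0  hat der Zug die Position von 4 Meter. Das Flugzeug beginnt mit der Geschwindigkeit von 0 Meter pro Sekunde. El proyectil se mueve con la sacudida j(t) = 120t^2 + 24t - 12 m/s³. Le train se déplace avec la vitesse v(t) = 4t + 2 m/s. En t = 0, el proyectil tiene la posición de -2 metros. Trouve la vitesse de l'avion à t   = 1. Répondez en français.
En partant de l'accélération a(t) = -48·t^2 - 12·t + 2, nous prenons 1 intégrale. L'intégrale de l'accélération est la vitesse. En utilisant v(0) = 0, nous obtenons v(t) = 2·t·(-8·t^2 - 3·t + 1). En utilisant v(t) = 2·t·(-8·t^2 - 3·t + 1) et en substituant t = 1, nous trouvons v = -20.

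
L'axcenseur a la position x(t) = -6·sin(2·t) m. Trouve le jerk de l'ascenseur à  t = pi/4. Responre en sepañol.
Partiendo de la posición x(t) = -6·sin(2·t), tomamos 3 derivadas. Tomando d/dt de x(t), encontramos v(t) = -12·cos(2·t). La derivada de la velocidad da la aceleración: a(t) = 24·sin(2·t). La derivada de la aceleración da la sacudida: j(t) = 48·cos(2·t). Tenemos la sacudida j(t) = 48·cos(2·t). Sustituyendo t = pi/4: j(pi/4) = 0.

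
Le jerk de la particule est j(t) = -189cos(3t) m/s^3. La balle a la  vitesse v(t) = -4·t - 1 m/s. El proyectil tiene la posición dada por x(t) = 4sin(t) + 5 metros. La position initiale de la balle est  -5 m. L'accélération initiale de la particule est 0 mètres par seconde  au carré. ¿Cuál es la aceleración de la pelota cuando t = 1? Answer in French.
Pour résoudre ceci, nous devons prendre 1 dérivée de notre équation de la vitesse v(t) = -4·t - 1. En prenant d/dt de v(t), nous trouvons a(t) = -4. De l'équation de l'accélération a(t) = -4, nous substituons t = 1 pour obtenir a = -4.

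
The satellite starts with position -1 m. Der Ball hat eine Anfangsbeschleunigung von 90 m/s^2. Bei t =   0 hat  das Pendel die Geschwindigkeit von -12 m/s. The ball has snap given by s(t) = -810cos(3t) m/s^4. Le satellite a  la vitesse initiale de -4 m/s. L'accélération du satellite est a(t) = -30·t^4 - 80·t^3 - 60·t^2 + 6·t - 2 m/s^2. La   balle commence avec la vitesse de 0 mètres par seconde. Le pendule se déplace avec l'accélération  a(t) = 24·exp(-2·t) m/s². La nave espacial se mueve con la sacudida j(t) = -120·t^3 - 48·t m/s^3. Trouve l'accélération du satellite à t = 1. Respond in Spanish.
Tenemos la aceleración a(t) = -30·t^4 - 80·t^3 - 60·t^2 + 6·t - 2. Sustituyendo t = 1: a(1) = -166.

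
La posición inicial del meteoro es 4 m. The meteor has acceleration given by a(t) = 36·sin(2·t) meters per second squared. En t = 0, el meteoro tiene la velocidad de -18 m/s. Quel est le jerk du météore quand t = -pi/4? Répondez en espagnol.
Debemos derivar nuestra ecuación de la aceleración a(t) = 36·sin(2·t) 1 vez. La derivada de la aceleración da la sacudida: j(t) = 72·cos(2·t). Tenemos la sacudida j(t) = 72·cos(2·t). Sustituyendo t = -pi/4: j(-pi/4) = 0.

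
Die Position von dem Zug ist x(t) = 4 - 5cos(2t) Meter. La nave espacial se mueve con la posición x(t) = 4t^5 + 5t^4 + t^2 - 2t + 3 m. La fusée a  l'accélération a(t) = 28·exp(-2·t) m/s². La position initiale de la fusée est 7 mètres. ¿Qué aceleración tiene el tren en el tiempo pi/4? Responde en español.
Debemos derivar nuestra ecuación de la posición x(t) = 4 - 5·cos(2·t) 2 veces. Derivando la posición, obtenemos la velocidad: v(t) = 10·sin(2·t). La derivada de la velocidad da la aceleración: a(t) = 20·cos(2·t). Usando a(t) = 20·cos(2·t) y sustituyendo t = pi/4, encontramos a = 0.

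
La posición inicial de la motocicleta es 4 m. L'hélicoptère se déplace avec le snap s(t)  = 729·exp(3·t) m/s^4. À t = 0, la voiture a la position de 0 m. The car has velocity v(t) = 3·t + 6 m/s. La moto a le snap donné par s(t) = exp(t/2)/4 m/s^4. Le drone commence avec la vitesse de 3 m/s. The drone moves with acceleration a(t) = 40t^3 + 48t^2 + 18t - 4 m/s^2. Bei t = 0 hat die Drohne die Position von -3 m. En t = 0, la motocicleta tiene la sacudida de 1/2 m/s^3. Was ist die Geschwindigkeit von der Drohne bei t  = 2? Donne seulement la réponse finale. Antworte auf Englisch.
v(2) = 319.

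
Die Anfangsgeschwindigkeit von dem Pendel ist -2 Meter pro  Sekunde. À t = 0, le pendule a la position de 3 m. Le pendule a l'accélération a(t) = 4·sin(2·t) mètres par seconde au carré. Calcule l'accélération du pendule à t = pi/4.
En utilisant a(t) = 4·sin(2·t) et en substituant t = pi/4, nous trouvons a = 4.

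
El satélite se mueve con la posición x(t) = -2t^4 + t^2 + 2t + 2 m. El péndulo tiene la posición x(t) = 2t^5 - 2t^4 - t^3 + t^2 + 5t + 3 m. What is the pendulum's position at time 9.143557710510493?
Using x(t) = 2·t^5 - 2·t^4 - t^3 + t^2 + 5·t + 3 and substituting t = 9.143557710510493, we find x = 113210.533446222.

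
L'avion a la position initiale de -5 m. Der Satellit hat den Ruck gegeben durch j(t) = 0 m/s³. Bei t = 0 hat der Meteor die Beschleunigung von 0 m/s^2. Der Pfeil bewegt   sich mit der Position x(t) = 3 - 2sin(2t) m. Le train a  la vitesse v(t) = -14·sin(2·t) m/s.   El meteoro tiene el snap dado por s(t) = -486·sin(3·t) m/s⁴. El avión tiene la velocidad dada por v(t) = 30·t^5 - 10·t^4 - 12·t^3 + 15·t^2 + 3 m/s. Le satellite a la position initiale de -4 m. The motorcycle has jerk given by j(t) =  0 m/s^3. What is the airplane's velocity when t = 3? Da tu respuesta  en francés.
Nous avons la vitesse v(t) = 30·t^5 - 10·t^4 - 12·t^3 + 15·t^2 + 3. En substituant t = 3: v(3) = 6294.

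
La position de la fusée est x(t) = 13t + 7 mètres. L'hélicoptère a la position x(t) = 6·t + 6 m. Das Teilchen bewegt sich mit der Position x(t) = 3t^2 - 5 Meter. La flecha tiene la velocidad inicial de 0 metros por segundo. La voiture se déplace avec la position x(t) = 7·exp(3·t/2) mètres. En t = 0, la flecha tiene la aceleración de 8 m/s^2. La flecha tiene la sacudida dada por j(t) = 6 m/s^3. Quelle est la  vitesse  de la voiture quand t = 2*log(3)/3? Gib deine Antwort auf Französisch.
Nous devons dériver notre équation de la position x(t) = 7·exp(3·t/2) 1 fois. En dérivant la position, nous obtenons la vitesse: v(t) = 21·exp(3·t/2)/2. De l'équation de la vitesse v(t) = 21·exp(3·t/2)/2, nous substituons t = 2*log(3)/3 pour obtenir v = 63/2.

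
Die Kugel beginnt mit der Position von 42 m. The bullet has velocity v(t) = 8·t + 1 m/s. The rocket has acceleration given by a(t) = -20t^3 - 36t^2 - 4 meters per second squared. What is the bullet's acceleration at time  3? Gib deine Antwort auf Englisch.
To solve this, we need to take 1 derivative of our velocity equation v(t) = 8·t + 1. Taking d/dt of v(t), we find a(t) = 8. Using a(t) = 8 and substituting t = 3, we find a = 8.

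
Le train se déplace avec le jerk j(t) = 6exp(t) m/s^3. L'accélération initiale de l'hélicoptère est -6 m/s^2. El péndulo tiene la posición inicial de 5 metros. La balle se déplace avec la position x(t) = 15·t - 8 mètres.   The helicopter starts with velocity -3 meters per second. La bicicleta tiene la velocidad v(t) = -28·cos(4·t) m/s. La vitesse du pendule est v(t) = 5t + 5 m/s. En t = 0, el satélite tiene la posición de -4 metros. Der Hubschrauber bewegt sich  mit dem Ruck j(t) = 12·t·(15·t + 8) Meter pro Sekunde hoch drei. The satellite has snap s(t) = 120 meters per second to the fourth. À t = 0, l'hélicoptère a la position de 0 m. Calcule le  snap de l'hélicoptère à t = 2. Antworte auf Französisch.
Nous devons dériver notre équation du jerk j(t) = 12·t·(15·t + 8) 1 fois. En dérivant le jerk, nous obtenons le snap: s(t) = 360·t + 96. Nous avons le snap s(t) = 360·t + 96. En substituant t = 2: s(2) = 816.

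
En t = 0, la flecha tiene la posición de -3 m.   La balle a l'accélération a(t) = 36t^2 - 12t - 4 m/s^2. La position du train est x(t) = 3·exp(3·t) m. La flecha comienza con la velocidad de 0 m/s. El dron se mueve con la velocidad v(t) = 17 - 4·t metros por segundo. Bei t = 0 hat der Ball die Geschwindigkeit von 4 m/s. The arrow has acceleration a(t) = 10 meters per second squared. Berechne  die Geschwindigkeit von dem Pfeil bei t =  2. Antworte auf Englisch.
We must find the antiderivative of our acceleration equation a(t) = 10 1 time. Finding the antiderivative of a(t) and using v(0) = 0: v(t) = 10·t. Using v(t) = 10·t and substituting t = 2, we find v = 20.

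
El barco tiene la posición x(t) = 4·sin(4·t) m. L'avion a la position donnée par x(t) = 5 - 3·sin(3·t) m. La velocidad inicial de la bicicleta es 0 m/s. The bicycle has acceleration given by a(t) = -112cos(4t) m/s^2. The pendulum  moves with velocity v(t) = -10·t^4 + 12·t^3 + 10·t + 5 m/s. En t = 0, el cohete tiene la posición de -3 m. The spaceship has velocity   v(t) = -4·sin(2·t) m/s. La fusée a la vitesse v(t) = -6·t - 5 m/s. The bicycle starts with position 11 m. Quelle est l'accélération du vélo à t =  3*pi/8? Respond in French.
De l'équation de l'accélération a(t) = -112·cos(4·t), nous substituons t = 3*pi/8 pour obtenir a = 0.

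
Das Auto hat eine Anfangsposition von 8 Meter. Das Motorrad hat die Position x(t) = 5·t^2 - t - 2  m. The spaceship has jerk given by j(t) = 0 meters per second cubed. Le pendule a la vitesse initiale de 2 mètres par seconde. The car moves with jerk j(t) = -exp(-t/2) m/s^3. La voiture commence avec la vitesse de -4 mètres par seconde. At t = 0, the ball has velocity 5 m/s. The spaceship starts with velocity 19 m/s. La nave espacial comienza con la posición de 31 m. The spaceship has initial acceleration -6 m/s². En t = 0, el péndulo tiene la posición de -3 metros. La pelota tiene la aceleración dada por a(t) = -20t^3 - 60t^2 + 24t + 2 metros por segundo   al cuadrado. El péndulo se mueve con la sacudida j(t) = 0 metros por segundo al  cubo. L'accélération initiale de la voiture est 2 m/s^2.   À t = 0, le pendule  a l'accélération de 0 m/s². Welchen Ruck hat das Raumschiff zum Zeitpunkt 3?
Wir haben den Ruck j(t) = 0. Durch Einsetzen von t = 3: j(3) = 0.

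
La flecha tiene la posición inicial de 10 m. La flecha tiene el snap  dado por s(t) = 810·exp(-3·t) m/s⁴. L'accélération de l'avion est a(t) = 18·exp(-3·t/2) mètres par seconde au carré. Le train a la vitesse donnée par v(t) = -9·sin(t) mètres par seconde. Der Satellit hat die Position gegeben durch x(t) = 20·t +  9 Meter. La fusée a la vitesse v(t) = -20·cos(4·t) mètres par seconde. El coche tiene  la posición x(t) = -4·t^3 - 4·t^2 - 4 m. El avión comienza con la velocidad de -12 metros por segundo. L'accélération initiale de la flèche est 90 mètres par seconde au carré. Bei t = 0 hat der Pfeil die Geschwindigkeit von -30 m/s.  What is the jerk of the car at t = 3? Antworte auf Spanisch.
Partiendo de la posición x(t) = -4·t^3 - 4·t^2 - 4, tomamos 3 derivadas. La derivada de la posición da la velocidad: v(t) = -12·t^2 - 8·t. La derivada de la velocidad da la aceleración: a(t) = -24·t - 8. Tomando d/dt de a(t), encontramos j(t) = -24. Tenemos la sacudida j(t) = -24. Sustituyendo t = 3: j(3) = -24.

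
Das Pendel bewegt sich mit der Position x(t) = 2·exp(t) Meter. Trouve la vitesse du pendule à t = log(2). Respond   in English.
Starting from position x(t) = 2·exp(t), we take 1 derivative. Taking d/dt of x(t), we find v(t) = 2·exp(t). We have velocity v(t) = 2·exp(t). Substituting t = log(2): v(log(2)) = 4.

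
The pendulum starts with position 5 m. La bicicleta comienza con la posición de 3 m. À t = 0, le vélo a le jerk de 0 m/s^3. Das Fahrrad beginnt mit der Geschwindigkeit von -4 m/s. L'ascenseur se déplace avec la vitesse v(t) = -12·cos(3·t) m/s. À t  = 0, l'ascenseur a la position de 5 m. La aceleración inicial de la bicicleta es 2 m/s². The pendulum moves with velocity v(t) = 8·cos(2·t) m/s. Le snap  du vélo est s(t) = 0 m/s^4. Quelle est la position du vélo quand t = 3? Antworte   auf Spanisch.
Necesitamos integrar nuestra ecuación del snap s(t) = 0 4 veces. La integral del snap es la sacudida. Usando j(0) = 0, obtenemos j(t) = 0. Integrando la sacudida y usando la condición inicial a(0) = 2, obtenemos a(t) = 2. La integral de la aceleración es la velocidad. Usando v(0) = -4, obtenemos v(t) = 2·t - 4. Integrando la velocidad y usando la condición inicial x(0) = 3, obtenemos x(t) = t^2 - 4·t + 3. Tenemos la posición x(t) = t^2 - 4·t + 3. Sustituyendo t = 3: x(3) = 0.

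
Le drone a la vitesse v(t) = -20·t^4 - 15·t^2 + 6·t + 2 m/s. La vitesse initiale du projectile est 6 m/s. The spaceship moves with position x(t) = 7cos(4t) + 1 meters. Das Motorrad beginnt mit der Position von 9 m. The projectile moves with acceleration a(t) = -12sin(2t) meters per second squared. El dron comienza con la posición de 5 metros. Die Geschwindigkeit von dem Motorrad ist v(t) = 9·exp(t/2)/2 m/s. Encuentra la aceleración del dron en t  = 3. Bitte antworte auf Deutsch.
Wir müssen unsere Gleichung für die Geschwindigkeit v(t) = -20·t^4 - 15·t^2 + 6·t + 2 1-mal ableiten. Mit d/dt von v(t) finden wir a(t) = -80·t^3 - 30·t + 6. Aus der Gleichung für die Beschleunigung a(t) = -80·t^3 - 30·t + 6, setzen wir t = 3 ein und erhalten a = -2244.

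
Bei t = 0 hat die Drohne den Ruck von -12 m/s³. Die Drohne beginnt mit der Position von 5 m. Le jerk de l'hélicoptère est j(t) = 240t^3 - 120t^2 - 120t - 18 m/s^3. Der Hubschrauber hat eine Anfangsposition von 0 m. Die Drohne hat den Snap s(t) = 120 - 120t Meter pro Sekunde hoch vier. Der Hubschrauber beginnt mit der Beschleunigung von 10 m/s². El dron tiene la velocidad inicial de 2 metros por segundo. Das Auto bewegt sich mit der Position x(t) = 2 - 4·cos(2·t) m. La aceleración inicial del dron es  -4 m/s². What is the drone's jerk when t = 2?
Starting from snap s(t) = 120 - 120·t, we take 1 integral. The antiderivative of snap is jerk. Using j(0) = -12, we get j(t) = -60·t^2 + 120·t - 12. From the given jerk equation j(t) = -60·t^2 + 120·t - 12, we substitute t = 2 to get j = -12.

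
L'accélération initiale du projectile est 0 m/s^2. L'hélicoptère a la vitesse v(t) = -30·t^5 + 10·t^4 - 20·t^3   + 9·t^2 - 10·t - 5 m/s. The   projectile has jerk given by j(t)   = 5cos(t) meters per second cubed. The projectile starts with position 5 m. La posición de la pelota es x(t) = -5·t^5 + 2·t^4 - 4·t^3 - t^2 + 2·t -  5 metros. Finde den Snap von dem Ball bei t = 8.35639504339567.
Wir müssen unsere Gleichung für die Position x(t) = -5·t^5 + 2·t^4 - 4·t^3 - t^2 + 2·t - 5 4-mal ableiten. Die Ableitung von der Position ergibt die Geschwindigkeit: v(t) = -25·t^4 + 8·t^3 - 12·t^2 - 2·t + 2. Die Ableitung von der Geschwindigkeit ergibt die Beschleunigung: a(t) = -100·t^3 + 24·t^2 - 24·t - 2. Durch Ableiten von der Beschleunigung erhalten wir den Ruck: j(t) = -300·t^2 + 48·t - 24. Die Ableitung von dem Ruck ergibt den Snap: s(t) = 48 - 600·t. Aus der Gleichung für den Snap s(t) = 48 - 600·t, setzen wir t = 8.35639504339567 ein und erhalten s = -4965.83702603740.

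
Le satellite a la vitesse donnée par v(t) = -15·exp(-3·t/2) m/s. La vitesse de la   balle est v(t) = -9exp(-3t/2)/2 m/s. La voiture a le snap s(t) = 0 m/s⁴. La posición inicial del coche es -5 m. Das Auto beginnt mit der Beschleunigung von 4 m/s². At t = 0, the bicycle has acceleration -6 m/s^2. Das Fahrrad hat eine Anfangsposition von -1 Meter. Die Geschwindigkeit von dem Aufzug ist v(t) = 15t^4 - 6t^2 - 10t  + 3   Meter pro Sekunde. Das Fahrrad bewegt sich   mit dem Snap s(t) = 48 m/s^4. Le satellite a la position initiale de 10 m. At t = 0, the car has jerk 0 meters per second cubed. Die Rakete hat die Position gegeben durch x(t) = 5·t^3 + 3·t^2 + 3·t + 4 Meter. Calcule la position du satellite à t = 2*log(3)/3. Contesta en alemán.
Wir müssen unsere Gleichung für die Geschwindigkeit v(t) = -15·exp(-3·t/2) 1-mal integrieren. Durch Integration von der Geschwindigkeit und Verwendung der Anfangsbedingung x(0) = 10, erhalten wir x(t) = 10·exp(-3·t/2). Mit x(t) = 10·exp(-3·t/2) und Einsetzen von t = 2*log(3)/3, finden wir x = 10/3.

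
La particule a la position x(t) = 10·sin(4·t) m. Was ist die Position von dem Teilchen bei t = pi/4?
Aus der Gleichung für die Position x(t) = 10·sin(4·t), setzen wir t = pi/4 ein und erhalten x = 0.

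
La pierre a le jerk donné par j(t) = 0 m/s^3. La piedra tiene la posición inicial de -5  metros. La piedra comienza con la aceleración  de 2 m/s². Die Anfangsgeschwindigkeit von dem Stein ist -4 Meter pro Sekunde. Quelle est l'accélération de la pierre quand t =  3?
En partant du jerk j(t) = 0, nous prenons 1 intégrale. En prenant ∫j(t)dt et en appliquant a(0) = 2, nous trouvons a(t) = 2. Nous avons l'accélération a(t) = 2. En substituant t = 3: a(3) = 2.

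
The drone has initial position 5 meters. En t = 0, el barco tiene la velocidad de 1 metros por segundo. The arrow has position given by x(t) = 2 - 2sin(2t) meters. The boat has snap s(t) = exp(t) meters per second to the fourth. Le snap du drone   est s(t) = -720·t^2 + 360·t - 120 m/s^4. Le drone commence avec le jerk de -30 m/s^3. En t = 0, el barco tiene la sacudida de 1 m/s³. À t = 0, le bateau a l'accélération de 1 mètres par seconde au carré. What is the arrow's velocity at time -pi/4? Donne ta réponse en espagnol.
Debemos derivar nuestra ecuación de la posición x(t) = 2 - 2·sin(2·t) 1 vez. La derivada de la posición da la velocidad: v(t) = -4·cos(2·t). Usando v(t) = -4·cos(2·t) y sustituyendo t = -pi/4, encontramos v = 0.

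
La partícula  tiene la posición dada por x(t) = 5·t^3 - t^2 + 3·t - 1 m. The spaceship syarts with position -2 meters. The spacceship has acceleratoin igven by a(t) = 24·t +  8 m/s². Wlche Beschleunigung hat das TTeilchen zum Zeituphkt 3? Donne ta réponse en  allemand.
Ausgehend von der Position x(t) = 5·t^3 - t^2 + 3·t - 1, nehmen wir 2 Ableitungen. Durch Ableiten von der Position erhalten wir die Geschwindigkeit: v(t) = 15·t^2 - 2·t + 3. Mit d/dt von v(t) finden wir a(t) = 30·t - 2. Aus der Gleichung für die Beschleunigung a(t) = 30·t - 2, setzen wir t = 3 ein und erhalten a = 88.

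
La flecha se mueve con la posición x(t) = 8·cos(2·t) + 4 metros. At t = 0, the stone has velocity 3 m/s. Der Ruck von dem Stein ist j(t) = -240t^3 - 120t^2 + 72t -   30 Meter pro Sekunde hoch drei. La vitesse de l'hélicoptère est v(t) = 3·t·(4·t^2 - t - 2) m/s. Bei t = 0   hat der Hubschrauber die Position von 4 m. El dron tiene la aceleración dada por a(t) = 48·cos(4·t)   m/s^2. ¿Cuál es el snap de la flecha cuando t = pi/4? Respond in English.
To solve this, we need to take 4 derivatives of our position equation x(t) = 8·cos(2·t) + 4. The derivative of position gives velocity: v(t) = -16·sin(2·t). Differentiating velocity, we get acceleration: a(t) = -32·cos(2·t). Taking d/dt of a(t), we find j(t) = 64·sin(2·t). Differentiating jerk, we get snap: s(t) = 128·cos(2·t). From the given snap equation s(t) = 128·cos(2·t), we substitute t = pi/4 to get s = 0.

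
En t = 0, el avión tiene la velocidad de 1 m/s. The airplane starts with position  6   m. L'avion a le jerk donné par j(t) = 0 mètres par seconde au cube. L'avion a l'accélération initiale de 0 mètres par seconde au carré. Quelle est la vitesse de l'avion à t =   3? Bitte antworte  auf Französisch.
Nous devons trouver la primitive de notre équation du jerk j(t) = 0 2 fois. En prenant ∫j(t)dt et en appliquant a(0) = 0, nous trouvons a(t) = 0. En prenant ∫a(t)dt et en appliquant v(0) = 1, nous trouvons v(t) = 1. Nous avons la vitesse v(t) = 1. En substituant t = 3: v(3) = 1.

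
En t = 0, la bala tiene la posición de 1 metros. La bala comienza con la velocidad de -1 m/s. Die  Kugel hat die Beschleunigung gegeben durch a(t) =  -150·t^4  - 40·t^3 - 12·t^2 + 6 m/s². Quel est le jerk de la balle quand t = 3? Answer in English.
Starting from acceleration a(t) = -150·t^4 - 40·t^3 - 12·t^2 + 6, we take 1 derivative. Differentiating acceleration, we get jerk: j(t) = -600·t^3 - 120·t^2 - 24·t. We have jerk j(t) = -600·t^3 - 120·t^2 - 24·t. Substituting t = 3: j(3) = -17352.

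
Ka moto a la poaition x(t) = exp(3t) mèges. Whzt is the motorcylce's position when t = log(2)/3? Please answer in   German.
Wir haben die Position x(t) = exp(3·t). Durch Einsetzen von t = log(2)/3: x(log(2)/3) = 2.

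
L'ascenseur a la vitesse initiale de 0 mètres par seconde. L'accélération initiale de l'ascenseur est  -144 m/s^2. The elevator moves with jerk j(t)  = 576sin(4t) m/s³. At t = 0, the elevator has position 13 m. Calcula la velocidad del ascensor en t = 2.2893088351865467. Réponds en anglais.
To find the answer, we compute 2 integrals of j(t) = 576·sin(4·t). The antiderivative of jerk, with a(0) = -144, gives acceleration: a(t) = -144·cos(4·t). The antiderivative of acceleration is velocity. Using v(0) = 0, we get v(t) = -36·sin(4·t). Using v(t) = -36·sin(4·t) and substituting t = 2.2893088351865467, we find v = -9.51704216683799.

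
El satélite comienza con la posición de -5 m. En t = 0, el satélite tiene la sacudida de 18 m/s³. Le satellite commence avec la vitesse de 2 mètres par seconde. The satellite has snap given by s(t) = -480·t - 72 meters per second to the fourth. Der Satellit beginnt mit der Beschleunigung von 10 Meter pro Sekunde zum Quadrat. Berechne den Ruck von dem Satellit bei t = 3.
Um dies zu lösen, müssen wir 1 Integral unserer Gleichung für den Snap s(t) = -480·t - 72 finden. Durch Integration von dem Snap und Verwendung der Anfangsbedingung j(0) = 18, erhalten wir j(t) = -240·t^2 - 72·t + 18. Mit j(t) = -240·t^2 - 72·t + 18 und Einsetzen von t = 3, finden wir j = -2358.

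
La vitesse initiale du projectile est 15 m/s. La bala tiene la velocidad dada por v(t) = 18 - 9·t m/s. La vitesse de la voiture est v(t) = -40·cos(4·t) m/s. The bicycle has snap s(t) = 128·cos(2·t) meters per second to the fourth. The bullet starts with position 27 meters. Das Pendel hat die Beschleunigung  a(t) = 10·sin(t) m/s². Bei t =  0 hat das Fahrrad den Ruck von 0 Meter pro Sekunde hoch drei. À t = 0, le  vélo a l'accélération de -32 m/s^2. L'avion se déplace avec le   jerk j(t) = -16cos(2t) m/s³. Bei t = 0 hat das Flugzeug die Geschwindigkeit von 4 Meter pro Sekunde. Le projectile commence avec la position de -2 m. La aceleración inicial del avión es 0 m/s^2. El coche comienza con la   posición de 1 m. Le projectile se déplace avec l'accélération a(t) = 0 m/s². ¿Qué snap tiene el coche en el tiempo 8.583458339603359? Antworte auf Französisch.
Nous devons dériver notre équation de la vitesse v(t) = -40·cos(4·t) 3 fois. En prenant d/dt de v(t), nous trouvons a(t) = 160·sin(4·t). La dérivée de l'accélération donne le jerk: j(t) = 640·cos(4·t). En dérivant le jerk, nous obtenons le snap: s(t) = -2560·sin(4·t). De l'équation du snap s(t) = -2560·sin(4·t), nous substituons t = 8.583458339603359 pour obtenir s = -567.872321841232.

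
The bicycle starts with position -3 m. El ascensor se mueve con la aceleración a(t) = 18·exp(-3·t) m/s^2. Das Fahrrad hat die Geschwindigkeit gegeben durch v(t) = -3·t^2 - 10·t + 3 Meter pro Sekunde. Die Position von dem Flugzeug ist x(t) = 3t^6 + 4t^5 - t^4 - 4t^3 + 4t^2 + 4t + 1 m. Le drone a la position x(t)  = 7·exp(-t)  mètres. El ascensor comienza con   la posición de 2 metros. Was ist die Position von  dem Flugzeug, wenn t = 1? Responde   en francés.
En utilisant x(t) = 3·t^6 + 4·t^5 - t^4 - 4·t^3 + 4·t^2 + 4·t + 1 et en substituant t = 1, nous trouvons x = 11.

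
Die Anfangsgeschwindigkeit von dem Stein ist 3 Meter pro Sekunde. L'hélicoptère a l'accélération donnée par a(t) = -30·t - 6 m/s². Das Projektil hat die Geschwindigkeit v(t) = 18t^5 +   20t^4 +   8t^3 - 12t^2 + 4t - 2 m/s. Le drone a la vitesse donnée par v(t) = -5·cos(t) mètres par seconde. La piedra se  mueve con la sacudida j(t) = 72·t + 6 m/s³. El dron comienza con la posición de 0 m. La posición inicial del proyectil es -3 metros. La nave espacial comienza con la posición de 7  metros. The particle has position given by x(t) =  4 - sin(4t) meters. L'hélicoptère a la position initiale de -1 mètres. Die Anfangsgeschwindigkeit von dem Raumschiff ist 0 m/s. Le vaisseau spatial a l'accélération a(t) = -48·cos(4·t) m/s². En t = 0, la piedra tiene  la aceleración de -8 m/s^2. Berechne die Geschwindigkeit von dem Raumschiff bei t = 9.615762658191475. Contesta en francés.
En partant de l'accélération a(t) = -48·cos(4·t), nous prenons 1 intégrale. La primitive de l'accélération, avec v(0) = 0, donne la vitesse: v(t) = -12·sin(4·t). Nous avons la vitesse v(t) = -12·sin(4·t). En substituant t = 9.615762658191475: v(9.615762658191475) = -8.30125284425428.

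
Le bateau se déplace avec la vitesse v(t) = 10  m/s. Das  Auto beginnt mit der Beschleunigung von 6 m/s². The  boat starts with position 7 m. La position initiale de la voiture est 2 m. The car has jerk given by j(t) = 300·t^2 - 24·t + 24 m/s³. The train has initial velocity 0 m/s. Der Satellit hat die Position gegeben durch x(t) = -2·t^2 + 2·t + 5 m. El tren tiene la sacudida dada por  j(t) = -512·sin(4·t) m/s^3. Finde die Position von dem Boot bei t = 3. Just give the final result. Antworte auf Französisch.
x(3) = 37.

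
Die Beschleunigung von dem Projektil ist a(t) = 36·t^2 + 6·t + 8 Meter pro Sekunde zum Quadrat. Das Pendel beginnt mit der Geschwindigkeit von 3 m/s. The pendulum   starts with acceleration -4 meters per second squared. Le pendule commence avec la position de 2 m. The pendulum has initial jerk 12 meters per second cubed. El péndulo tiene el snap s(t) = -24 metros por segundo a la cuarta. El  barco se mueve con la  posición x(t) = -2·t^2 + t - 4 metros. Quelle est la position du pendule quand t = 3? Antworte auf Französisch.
En partant du snap s(t) = -24, nous prenons 4 primitives. En intégrant le snap et en utilisant la condition initiale j(0) = 12, nous obtenons j(t) = 12 - 24·t. L'intégrale du jerk est l'accélération. En utilisant a(0) = -4, nous obtenons a(t) = -12·t^2 + 12·t - 4. L'intégrale de l'accélération est la vitesse. En utilisant v(0) = 3, nous obtenons v(t) = -4·t^3 + 6·t^2 - 4·t + 3. La primitive de la vitesse est la position. En utilisant x(0) = 2, nous obtenons x(t) = -t^4 + 2·t^3 - 2·t^2 + 3·t + 2. De l'équation de la position x(t) = -t^4 + 2·t^3 - 2·t^2 + 3·t + 2, nous substituons t = 3 pour obtenir x = -34.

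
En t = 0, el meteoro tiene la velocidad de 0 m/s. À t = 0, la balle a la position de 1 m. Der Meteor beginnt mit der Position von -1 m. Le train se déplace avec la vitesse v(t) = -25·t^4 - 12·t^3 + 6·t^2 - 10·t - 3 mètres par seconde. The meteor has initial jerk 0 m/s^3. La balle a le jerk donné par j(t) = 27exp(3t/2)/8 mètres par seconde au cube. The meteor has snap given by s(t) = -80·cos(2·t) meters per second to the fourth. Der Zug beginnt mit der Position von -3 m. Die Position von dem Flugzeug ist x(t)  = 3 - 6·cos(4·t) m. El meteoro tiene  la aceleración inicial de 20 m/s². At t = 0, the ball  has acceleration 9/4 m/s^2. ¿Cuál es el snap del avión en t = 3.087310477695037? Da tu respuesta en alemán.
Wir müssen unsere Gleichung für die Position x(t) = 3 - 6·cos(4·t) 4-mal ableiten. Mit d/dt von x(t) finden wir v(t) = 24·sin(4·t). Die Ableitung von der Geschwindigkeit ergibt die Beschleunigung: a(t) = 96·cos(4·t). Die Ableitung von der Beschleunigung ergibt den Ruck: j(t) = -384·sin(4·t). Mit d/dt von j(t) finden wir s(t) = -1536·cos(4·t). Aus der Gleichung für den Snap s(t) = -1536·cos(4·t), setzen wir t = 3.087310477695037 ein und erhalten s = -1499.93476238034.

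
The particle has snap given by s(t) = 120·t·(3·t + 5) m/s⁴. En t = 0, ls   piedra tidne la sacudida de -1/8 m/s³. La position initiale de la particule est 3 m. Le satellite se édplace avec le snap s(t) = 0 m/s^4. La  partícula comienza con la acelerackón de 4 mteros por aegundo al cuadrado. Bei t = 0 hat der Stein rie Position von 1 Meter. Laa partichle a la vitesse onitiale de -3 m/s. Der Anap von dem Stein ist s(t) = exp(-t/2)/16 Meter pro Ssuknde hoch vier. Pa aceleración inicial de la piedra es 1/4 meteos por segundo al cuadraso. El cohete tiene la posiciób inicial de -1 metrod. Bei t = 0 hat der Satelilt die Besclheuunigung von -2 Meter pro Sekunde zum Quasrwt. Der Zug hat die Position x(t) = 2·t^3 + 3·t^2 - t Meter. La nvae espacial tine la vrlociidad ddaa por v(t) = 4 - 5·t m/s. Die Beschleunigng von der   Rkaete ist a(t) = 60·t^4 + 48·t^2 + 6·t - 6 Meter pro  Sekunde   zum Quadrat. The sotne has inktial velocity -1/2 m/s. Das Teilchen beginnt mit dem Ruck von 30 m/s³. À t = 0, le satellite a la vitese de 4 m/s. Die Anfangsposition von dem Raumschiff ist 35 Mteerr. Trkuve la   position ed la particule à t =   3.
Nous devons intégrer notre équation du snap s(t) = 120·t·(3·t + 5) 4 fois. L'intégrale du snap est le jerk. En utilisant j(0) = 30, nous obtenons j(t) = 120·t^3 + 300·t^2 + 30. La primitive du jerk, avec a(0) = 4, donne l'accélération: a(t) = 30·t^4 + 100·t^3 + 30·t + 4. En intégrant l'accélération et en utilisant la condition initiale v(0) = -3, nous obtenons v(t) = 6·t^5 + 25·t^4 + 15·t^2 + 4·t - 3. En intégrant la vitesse et en utilisant la condition initiale x(0) = 3, nous obtenons x(t) = t^6 + 5·t^5 + 5·t^3 + 2·t^2 - 3·t + 3. De l'équation de la position x(t) = t^6 + 5·t^5 + 5·t^3 + 2·t^2 - 3·t + 3, nous substituons t = 3 pour obtenir x = 2091.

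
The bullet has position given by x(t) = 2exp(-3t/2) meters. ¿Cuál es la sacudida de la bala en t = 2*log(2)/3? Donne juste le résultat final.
La sacudida en t = 2*log(2)/3 es j = -27/8.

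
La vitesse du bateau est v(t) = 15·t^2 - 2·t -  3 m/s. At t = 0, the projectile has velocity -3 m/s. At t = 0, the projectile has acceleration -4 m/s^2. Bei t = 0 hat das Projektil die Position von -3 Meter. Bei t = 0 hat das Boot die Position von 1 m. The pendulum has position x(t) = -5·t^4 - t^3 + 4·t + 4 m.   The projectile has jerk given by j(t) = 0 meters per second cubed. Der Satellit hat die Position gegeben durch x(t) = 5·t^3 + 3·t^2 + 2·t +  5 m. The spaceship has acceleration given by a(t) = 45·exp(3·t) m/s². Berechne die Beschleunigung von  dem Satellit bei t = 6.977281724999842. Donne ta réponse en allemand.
Wir müssen unsere Gleichung für die Position x(t) = 5·t^3 + 3·t^2 + 2·t + 5 2-mal ableiten. Die Ableitung von der Position ergibt die Geschwindigkeit: v(t) = 15·t^2 + 6·t + 2. Die Ableitung von der Geschwindigkeit ergibt die Beschleunigung: a(t) = 30·t + 6. Aus der Gleichung für die Beschleunigung a(t) = 30·t + 6, setzen wir t = 6.977281724999842 ein und erhalten a = 215.318451749995.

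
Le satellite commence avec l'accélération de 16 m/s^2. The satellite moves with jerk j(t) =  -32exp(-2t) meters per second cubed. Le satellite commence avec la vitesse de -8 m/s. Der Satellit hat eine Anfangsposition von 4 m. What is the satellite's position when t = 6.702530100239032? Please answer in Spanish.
Para resolver esto, necesitamos tomar 3 integrales de nuestra ecuación de la sacudida j(t) = -32·exp(-2·t). La antiderivada de la sacudida, con a(0) = 16, da la aceleración: a(t) = 16·exp(-2·t). La integral de la aceleración, con v(0) = -8, da la velocidad: v(t) = -8·exp(-2·t). La antiderivada de la velocidad es la posición. Usando x(0) = 4, obtenemos x(t) = 4·exp(-2·t). Tenemos la posición x(t) = 4·exp(-2·t). Sustituyendo t = 6.702530100239032: x(6.702530100239032) = 0.00000602998617845389.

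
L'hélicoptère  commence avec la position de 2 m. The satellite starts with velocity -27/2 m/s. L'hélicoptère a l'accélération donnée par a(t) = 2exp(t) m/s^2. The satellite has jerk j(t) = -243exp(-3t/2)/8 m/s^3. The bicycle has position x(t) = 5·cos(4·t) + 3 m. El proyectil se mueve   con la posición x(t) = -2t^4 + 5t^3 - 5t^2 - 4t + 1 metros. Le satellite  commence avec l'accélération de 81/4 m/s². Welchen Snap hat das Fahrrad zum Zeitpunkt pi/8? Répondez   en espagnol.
Debemos derivar nuestra ecuación de la posición x(t) = 5·cos(4·t) + 3 4 veces. Derivando la posición, obtenemos la velocidad: v(t) = -20·sin(4·t). Derivando la velocidad, obtenemos la aceleración: a(t) = -80·cos(4·t). La derivada de la aceleración da la sacudida: j(t) = 320·sin(4·t). La derivada de la sacudida da el snap: s(t) = 1280·cos(4·t). Tenemos el snap s(t) = 1280·cos(4·t). Sustituyendo t = pi/8: s(pi/8) = 0.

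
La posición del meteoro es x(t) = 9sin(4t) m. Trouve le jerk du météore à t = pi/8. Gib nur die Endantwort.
À t = pi/8, j = 0.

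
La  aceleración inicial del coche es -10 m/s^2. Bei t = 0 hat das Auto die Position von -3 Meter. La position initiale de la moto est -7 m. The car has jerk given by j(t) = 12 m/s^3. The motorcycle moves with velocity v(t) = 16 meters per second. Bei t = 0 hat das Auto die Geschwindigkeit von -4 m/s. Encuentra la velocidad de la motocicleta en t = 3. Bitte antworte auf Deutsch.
Wir haben die Geschwindigkeit v(t) = 16. Durch Einsetzen von t = 3: v(3) = 16.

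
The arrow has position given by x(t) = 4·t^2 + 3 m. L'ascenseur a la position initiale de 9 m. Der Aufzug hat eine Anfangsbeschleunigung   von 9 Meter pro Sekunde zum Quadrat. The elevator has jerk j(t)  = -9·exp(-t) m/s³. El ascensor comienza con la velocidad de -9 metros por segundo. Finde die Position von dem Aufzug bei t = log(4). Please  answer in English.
To solve this, we need to take 3 integrals of our jerk equation j(t) = -9·exp(-t). Finding the integral of j(t) and using a(0) = 9: a(t) = 9·exp(-t). Finding the integral of a(t) and using v(0) = -9: v(t) = -9·exp(-t). The antiderivative of velocity is position. Using x(0) = 9, we get x(t) = 9·exp(-t). From the given position equation x(t) = 9·exp(-t), we substitute t = log(4) to get x = 9/4.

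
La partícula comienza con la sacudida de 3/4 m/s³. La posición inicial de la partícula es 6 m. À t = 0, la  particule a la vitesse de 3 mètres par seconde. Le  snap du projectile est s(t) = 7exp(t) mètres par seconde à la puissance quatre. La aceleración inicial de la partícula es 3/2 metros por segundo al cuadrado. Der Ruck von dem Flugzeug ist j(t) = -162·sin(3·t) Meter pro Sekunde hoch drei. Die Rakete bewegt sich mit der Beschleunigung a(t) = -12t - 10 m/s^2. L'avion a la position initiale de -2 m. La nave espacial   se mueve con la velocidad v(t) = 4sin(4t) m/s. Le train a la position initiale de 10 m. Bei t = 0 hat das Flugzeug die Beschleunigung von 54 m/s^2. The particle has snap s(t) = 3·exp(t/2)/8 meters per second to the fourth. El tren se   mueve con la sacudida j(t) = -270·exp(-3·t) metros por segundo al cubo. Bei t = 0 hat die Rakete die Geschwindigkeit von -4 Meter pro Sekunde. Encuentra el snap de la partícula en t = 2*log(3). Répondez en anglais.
We have snap s(t) = 3·exp(t/2)/8. Substituting t = 2*log(3): s(2*log(3)) = 9/8.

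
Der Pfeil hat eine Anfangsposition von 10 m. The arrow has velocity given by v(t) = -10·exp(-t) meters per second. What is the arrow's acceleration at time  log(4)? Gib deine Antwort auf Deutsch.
Um dies zu lösen, müssen wir 1 Ableitung unserer Gleichung für die Geschwindigkeit v(t) = -10·exp(-t) nehmen. Die Ableitung von der Geschwindigkeit ergibt die Beschleunigung: a(t) = 10·exp(-t). Wir haben die Beschleunigung a(t) = 10·exp(-t). Durch Einsetzen von t = log(4): a(log(4)) = 5/2.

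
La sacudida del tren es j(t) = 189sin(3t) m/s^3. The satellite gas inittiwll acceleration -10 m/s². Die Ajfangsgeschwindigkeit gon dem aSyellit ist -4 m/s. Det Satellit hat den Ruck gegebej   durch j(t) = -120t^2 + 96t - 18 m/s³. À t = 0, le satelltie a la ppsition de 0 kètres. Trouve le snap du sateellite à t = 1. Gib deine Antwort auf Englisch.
We must differentiate our jerk equation j(t) = -120·t^2 + 96·t - 18 1 time. Taking d/dt of j(t), we find s(t) = 96 - 240·t. Using s(t) = 96 - 240·t and substituting t = 1, we find s = -144.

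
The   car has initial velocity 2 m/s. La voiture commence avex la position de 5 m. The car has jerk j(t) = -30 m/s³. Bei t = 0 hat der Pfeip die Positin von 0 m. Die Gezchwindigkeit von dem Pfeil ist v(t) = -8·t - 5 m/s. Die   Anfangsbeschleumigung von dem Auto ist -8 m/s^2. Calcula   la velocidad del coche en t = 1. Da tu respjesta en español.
Partiendo de la sacudida j(t) = -30, tomamos 2 antiderivadas. Tomando ∫j(t)dt y aplicando a(0) = -8, encontramos a(t) = -30·t - 8. La antiderivada de la aceleración, con v(0) = 2, da la velocidad: v(t) = -15·t^2 - 8·t + 2. Tenemos la velocidad v(t) = -15·t^2 - 8·t + 2. Sustituyendo t = 1: v(1) = -21.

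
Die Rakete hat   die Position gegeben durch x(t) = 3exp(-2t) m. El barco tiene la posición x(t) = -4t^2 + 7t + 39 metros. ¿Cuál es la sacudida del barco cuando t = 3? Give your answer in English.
To solve this, we need to take 3 derivatives of our position equation x(t) = -4·t^2 + 7·t + 39. Differentiating position, we get velocity: v(t) = 7 - 8·t. The derivative of velocity gives acceleration: a(t) = -8. The derivative of acceleration gives jerk: j(t) = 0. Using j(t) = 0 and substituting t = 3, we find j = 0.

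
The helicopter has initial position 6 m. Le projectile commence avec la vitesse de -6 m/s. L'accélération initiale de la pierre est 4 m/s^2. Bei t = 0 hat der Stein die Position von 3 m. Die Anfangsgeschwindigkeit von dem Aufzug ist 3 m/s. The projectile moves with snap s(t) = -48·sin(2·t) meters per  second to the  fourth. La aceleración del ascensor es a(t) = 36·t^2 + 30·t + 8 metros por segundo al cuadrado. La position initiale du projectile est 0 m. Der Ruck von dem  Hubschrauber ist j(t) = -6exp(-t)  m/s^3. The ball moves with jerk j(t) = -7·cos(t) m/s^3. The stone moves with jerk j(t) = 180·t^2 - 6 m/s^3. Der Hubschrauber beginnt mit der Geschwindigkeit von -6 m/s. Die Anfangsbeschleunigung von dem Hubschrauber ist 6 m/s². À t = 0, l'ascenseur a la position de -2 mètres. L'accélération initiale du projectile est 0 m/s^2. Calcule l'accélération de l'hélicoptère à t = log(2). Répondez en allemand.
Wir müssen unsere Gleichung für den Ruck j(t) = -6·exp(-t) 1-mal integrieren. Durch Integration von dem Ruck und Verwendung der Anfangsbedingung a(0) = 6, erhalten wir a(t) = 6·exp(-t). Wir haben die Beschleunigung a(t) = 6·exp(-t). Durch Einsetzen von t = log(2): a(log(2)) = 3.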